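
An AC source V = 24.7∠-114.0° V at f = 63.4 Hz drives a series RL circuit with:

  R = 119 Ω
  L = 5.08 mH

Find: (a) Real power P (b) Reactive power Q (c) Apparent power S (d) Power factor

Step 1 — Angular frequency: ω = 2π·f = 2π·63.4 = 398.4 rad/s.
Step 2 — Component impedances:
  R: Z = R = 119 Ω
  L: Z = jωL = j·398.4·0.00508 = 0 + j2.024 Ω
Step 3 — Series combination: Z_total = R + L = 119 + j2.024 Ω = 119∠1.0° Ω.
Step 4 — Source phasor: V = 24.7∠-114.0° V = -10.05 - j22.56 V.
Step 5 — Current: I = V / Z = -0.08762 - j0.1881 A = 0.2075∠-115.0° A.
Step 6 — Complex power: S = V·I* = 5.125 + j0.08716 VA.
Step 7 — Real power: P = Re(S) = 5.125 W.
Step 8 — Reactive power: Q = Im(S) = 0.08716 VAR.
Step 9 — Apparent power: |S| = 5.126 VA.
Step 10 — Power factor: PF = P/|S| = 0.9999 (lagging).

(a) P = 5.125 W  (b) Q = 0.08716 VAR  (c) S = 5.126 VA  (d) PF = 0.9999 (lagging)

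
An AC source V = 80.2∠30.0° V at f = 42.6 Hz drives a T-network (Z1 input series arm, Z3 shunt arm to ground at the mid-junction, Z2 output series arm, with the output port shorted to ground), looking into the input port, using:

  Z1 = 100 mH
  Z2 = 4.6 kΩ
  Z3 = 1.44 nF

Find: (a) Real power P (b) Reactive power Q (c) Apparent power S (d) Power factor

Step 1 — Angular frequency: ω = 2π·f = 2π·42.6 = 267.7 rad/s.
Step 2 — Component impedances:
  Z1: Z = jωL = j·267.7·0.1 = 0 + j26.77 Ω
  Z2: Z = R = 4600 Ω
  Z3: Z = 1/(jωC) = -j/(ω·C) = 0 - j2.594e+06 Ω
Step 3 — With the output port shorted to ground, the output series arm Z2 runs from the junction to ground; the shunt arm Z3 also runs from the junction to ground. They appear in parallel: Z3 || Z2 = 4600 - j8.156 Ω.
Step 4 — Series with input arm Z1: Z_in = Z1 + (Z3 || Z2) = 4600 + j18.61 Ω = 4600∠0.2° Ω.
Step 5 — Source phasor: V = 80.2∠30.0° V = 69.46 + j40.1 V.
Step 6 — Current: I = V / Z = 0.01513 + j0.008656 A = 0.01743∠29.8° A.
Step 7 — Complex power: S = V·I* = 1.398 + j0.005657 VA.
Step 8 — Real power: P = Re(S) = 1.398 W.
Step 9 — Reactive power: Q = Im(S) = 0.005657 VAR.
Step 10 — Apparent power: |S| = 1.398 VA.
Step 11 — Power factor: PF = P/|S| = 1 (lagging).

(a) P = 1.398 W  (b) Q = 0.005657 VAR  (c) S = 1.398 VA  (d) PF = 1 (lagging)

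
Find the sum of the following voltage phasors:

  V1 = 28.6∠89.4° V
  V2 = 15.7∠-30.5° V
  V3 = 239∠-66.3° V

Step 1 — Convert each phasor to rectangular form:
  V1 = 28.6·(cos(89.4°) + j·sin(89.4°)) = 0.2995 + j28.6 V
  V2 = 15.7·(cos(-30.5°) + j·sin(-30.5°)) = 13.53 - j7.968 V
  V3 = 239·(cos(-66.3°) + j·sin(-66.3°)) = 96.07 - j218.8 V
Step 2 — Sum components: V_total = 109.9 - j198.2 V.
Step 3 — Convert to polar: |V_total| = 226.6 V, ∠V_total = -61.0°.

V_total = 226.6∠-61.0° V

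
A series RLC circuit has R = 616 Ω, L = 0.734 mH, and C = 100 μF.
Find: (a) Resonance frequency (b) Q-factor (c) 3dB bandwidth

Step 1 — Resonance condition Im(Z)=0 gives ω₀ = 1/√(LC).
Step 2 — ω₀ = 1/√(0.000734·0.0001) = 3691 rad/s.
Step 3 — f₀ = ω₀/(2π) = 587.5 Hz.
Step 4 — Series Q: Q = ω₀L/R = 3691·0.000734/616 = 0.004398.
Step 5 — 3dB bandwidth: Δω = ω₀/Q = 8.392e+05 rad/s; BW = Δω/(2π) = 1.336e+05 Hz.

(a) f₀ = 587.5 Hz  (b) Q = 0.004398  (c) BW = 1.336e+05 Hz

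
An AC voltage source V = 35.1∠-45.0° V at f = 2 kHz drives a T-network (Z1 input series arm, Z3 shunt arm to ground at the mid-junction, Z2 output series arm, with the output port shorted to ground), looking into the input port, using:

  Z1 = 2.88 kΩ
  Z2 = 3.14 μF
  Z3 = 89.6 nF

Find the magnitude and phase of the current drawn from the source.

Step 1 — Angular frequency: ω = 2π·f = 2π·2000 = 1.257e+04 rad/s.
Step 2 — Component impedances:
  Z1: Z = R = 2880 Ω
  Z2: Z = 1/(jωC) = -j/(ω·C) = 0 - j25.34 Ω
  Z3: Z = 1/(jωC) = -j/(ω·C) = 0 - j888.1 Ω
Step 3 — With the output port shorted to ground, the output series arm Z2 runs from the junction to ground; the shunt arm Z3 also runs from the junction to ground. They appear in parallel: Z3 || Z2 = 0 - j24.64 Ω.
Step 4 — Series with input arm Z1: Z_in = Z1 + (Z3 || Z2) = 2880 - j24.64 Ω = 2880∠-0.5° Ω.
Step 5 — Source phasor: V = 35.1∠-45.0° V = 24.82 - j24.82 V.
Step 6 — Ohm's law: I = V / Z_total = (24.82 - j24.82) / (2880 - j24.64) = 0.008691 - j0.008544 A.
Step 7 — Convert to polar: |I| = 0.01219 A, ∠I = -44.5°.

I = 0.01219∠-44.5° A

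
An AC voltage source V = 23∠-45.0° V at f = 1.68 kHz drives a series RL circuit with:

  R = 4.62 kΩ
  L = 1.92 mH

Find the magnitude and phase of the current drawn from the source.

Step 1 — Angular frequency: ω = 2π·f = 2π·1680 = 1.056e+04 rad/s.
Step 2 — Component impedances:
  R: Z = R = 4620 Ω
  L: Z = jωL = j·1.056e+04·0.00192 = 0 + j20.27 Ω
Step 3 — Series combination: Z_total = R + L = 4620 + j20.27 Ω = 4620∠0.3° Ω.
Step 4 — Source phasor: V = 23∠-45.0° V = 16.26 - j16.26 V.
Step 5 — Ohm's law: I = V / Z_total = (16.26 - j16.26) / (4620 + j20.27) = 0.003505 - j0.003536 A.
Step 6 — Convert to polar: |I| = 0.004978 A, ∠I = -45.3°.

I = 0.004978∠-45.3° A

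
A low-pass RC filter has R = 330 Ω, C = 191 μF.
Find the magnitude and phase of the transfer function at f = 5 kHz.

Step 1 — Angular frequency: ω = 2π·5000 = 3.142e+04 rad/s.
Step 2 — Transfer function: H(jω) = 1/(1 + jωRC).
Step 3 — Denominator: 1 + jωRC = 1 + j·3.142e+04·330·0.000191 = 1 + j1980.
Step 4 — H = 2.55e-07 - j0.000505.
Step 5 — Magnitude: |H| = 0.000505 (-65.9 dB); phase: φ = -90.0°.

|H| = 0.000505 (-65.9 dB), φ = -90.0°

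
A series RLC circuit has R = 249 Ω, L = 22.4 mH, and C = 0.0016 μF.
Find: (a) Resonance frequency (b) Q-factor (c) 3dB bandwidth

Step 1 — Resonance: ω₀ = 1/√(LC) = 1/√(0.0224·1.6e-09) = 1.67e+05 rad/s.
Step 2 — f₀ = ω₀/(2π) = 2.658e+04 Hz.
Step 3 — Series Q: Q = ω₀L/R = 1.67e+05·0.0224/249 = 15.03.
Step 4 — Bandwidth: Δω = ω₀/Q = 1.112e+04 rad/s; BW = Δω/(2π) = 1769 Hz.

(a) f₀ = 2.658e+04 Hz  (b) Q = 15.03  (c) BW = 1769 Hz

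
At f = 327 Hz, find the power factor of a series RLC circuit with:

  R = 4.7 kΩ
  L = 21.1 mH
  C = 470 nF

Step 1 — Angular frequency: ω = 2π·f = 2π·327 = 2055 rad/s.
Step 2 — Component impedances:
  R: Z = R = 4700 Ω
  L: Z = jωL = j·2055·0.0211 = 0 + j43.35 Ω
  C: Z = 1/(jωC) = -j/(ω·C) = 0 - j1036 Ω
Step 3 — Series combination: Z_total = R + L + C = 4700 - j992.2 Ω = 4804∠-11.9° Ω.
Step 4 — Power factor: PF = cos(φ) = Re(Z)/|Z| = 4700/4804 = 0.9784.
Step 5 — Type: Im(Z) = -992.2 ⇒ leading (phase φ = -11.9°).

PF = 0.9784 (leading, φ = -11.9°)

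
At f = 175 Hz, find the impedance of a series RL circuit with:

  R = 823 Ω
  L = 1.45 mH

Step 1 — Angular frequency: ω = 2π·f = 2π·175 = 1100 rad/s.
Step 2 — Component impedances:
  R: Z = R = 823 Ω
  L: Z = jωL = j·1100·0.00145 = 0 + j1.594 Ω
Step 3 — Series combination: Z_total = R + L = 823 + j1.594 Ω = 823∠0.1° Ω.

Z = 823 + j1.594 Ω = 823∠0.1° Ω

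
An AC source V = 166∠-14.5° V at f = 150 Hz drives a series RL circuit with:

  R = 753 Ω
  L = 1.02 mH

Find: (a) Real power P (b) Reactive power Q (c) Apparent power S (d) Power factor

Step 1 — Angular frequency: ω = 2π·f = 2π·150 = 942.5 rad/s.
Step 2 — Component impedances:
  R: Z = R = 753 Ω
  L: Z = jωL = j·942.5·0.00102 = 0 + j0.9613 Ω
Step 3 — Series combination: Z_total = R + L = 753 + j0.9613 Ω = 753∠0.1° Ω.
Step 4 — Source phasor: V = 166∠-14.5° V = 160.7 - j41.56 V.
Step 5 — Current: I = V / Z = 0.2134 - j0.05547 A = 0.2205∠-14.6° A.
Step 6 — Complex power: S = V·I* = 36.59 + j0.04672 VA.
Step 7 — Real power: P = Re(S) = 36.59 W.
Step 8 — Reactive power: Q = Im(S) = 0.04672 VAR.
Step 9 — Apparent power: |S| = 36.59 VA.
Step 10 — Power factor: PF = P/|S| = 1 (lagging).

(a) P = 36.59 W  (b) Q = 0.04672 VAR  (c) S = 36.59 VA  (d) PF = 1 (lagging)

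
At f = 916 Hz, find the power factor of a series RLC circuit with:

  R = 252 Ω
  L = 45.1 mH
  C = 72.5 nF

Step 1 — Angular frequency: ω = 2π·f = 2π·916 = 5755 rad/s.
Step 2 — Component impedances:
  R: Z = R = 252 Ω
  L: Z = jωL = j·5755·0.0451 = 0 + j259.6 Ω
  C: Z = 1/(jωC) = -j/(ω·C) = 0 - j2397 Ω
Step 3 — Series combination: Z_total = R + L + C = 252 - j2137 Ω = 2152∠-83.3° Ω.
Step 4 — Power factor: PF = cos(φ) = Re(Z)/|Z| = 252/2152 = 0.1171.
Step 5 — Type: Im(Z) = -2137 ⇒ leading (phase φ = -83.3°).

PF = 0.1171 (leading, φ = -83.3°)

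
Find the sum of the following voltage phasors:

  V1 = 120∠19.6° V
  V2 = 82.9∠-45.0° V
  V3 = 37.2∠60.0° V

Step 1 — Convert each phasor to rectangular form:
  V1 = 120·(cos(19.6°) + j·sin(19.6°)) = 113 + j40.25 V
  V2 = 82.9·(cos(-45.0°) + j·sin(-45.0°)) = 58.62 - j58.62 V
  V3 = 37.2·(cos(60.0°) + j·sin(60.0°)) = 18.6 + j32.22 V
Step 2 — Sum components: V_total = 190.3 + j13.85 V.
Step 3 — Convert to polar: |V_total| = 190.8 V, ∠V_total = 4.2°.

V_total = 190.8∠4.2° V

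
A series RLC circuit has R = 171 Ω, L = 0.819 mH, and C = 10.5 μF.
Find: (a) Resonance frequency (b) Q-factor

Step 1 — Resonance condition Im(Z)=0 gives ω₀ = 1/√(LC).
Step 2 — ω₀ = 1/√(0.000819·1.05e-05) = 1.078e+04 rad/s.
Step 3 — f₀ = ω₀/(2π) = 1716 Hz.
Step 4 — Series Q: Q = ω₀L/R = 1.078e+04·0.000819/171 = 0.05165.

(a) f₀ = 1716 Hz  (b) Q = 0.05165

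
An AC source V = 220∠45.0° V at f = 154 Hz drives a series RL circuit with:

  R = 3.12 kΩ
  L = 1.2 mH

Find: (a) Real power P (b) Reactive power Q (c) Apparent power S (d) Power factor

Step 1 — Angular frequency: ω = 2π·f = 2π·154 = 967.6 rad/s.
Step 2 — Component impedances:
  R: Z = R = 3120 Ω
  L: Z = jωL = j·967.6·0.0012 = 0 + j1.161 Ω
Step 3 — Series combination: Z_total = R + L = 3120 + j1.161 Ω = 3120∠0.0° Ω.
Step 4 — Source phasor: V = 220∠45.0° V = 155.6 + j155.6 V.
Step 5 — Current: I = V / Z = 0.04988 + j0.04984 A = 0.07051∠45.0° A.
Step 6 — Complex power: S = V·I* = 15.51 + j0.005773 VA.
Step 7 — Real power: P = Re(S) = 15.51 W.
Step 8 — Reactive power: Q = Im(S) = 0.005773 VAR.
Step 9 — Apparent power: |S| = 15.51 VA.
Step 10 — Power factor: PF = P/|S| = 1 (lagging).

(a) P = 15.51 W  (b) Q = 0.005773 VAR  (c) S = 15.51 VA  (d) PF = 1 (lagging)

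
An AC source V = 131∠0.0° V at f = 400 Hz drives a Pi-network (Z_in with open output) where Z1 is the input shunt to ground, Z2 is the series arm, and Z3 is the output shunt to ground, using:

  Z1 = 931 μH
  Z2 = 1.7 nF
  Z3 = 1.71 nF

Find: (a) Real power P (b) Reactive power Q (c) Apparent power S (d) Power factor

Step 1 — Angular frequency: ω = 2π·f = 2π·400 = 2513 rad/s.
Step 2 — Component impedances:
  Z1: Z = jωL = j·2513·0.000931 = 0 + j2.34 Ω
  Z2: Z = 1/(jωC) = -j/(ω·C) = 0 - j2.341e+05 Ω
  Z3: Z = 1/(jωC) = -j/(ω·C) = 0 - j2.327e+05 Ω
Step 3 — With open output, the series arm Z2 and the output shunt Z3 appear in series to ground: Z2 + Z3 = 0 - j4.667e+05 Ω.
Step 4 — Parallel with input shunt Z1: Z_in = Z1 || (Z2 + Z3) = 0 + j2.34 Ω = 2.34∠90.0° Ω.
Step 5 — Source phasor: V = 131∠0.0° V = 131 V.
Step 6 — Current: I = V / Z = 0 - j55.99 A = 55.99∠-90.0° A.
Step 7 — Complex power: S = V·I* = 0 + j7334 VA.
Step 8 — Real power: P = Re(S) = 0 W.
Step 9 — Reactive power: Q = Im(S) = 7334 VAR.
Step 10 — Apparent power: |S| = 7334 VA.
Step 11 — Power factor: PF = P/|S| = 0 (lagging).

(a) P = 0 W  (b) Q = 7334 VAR  (c) S = 7334 VA  (d) PF = 0 (lagging)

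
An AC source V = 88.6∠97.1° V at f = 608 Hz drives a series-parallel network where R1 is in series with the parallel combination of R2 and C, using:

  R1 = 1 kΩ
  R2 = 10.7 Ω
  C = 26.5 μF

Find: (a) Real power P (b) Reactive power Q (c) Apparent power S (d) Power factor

Step 1 — Angular frequency: ω = 2π·f = 2π·608 = 3820 rad/s.
Step 2 — Component impedances:
  R1: Z = R = 1000 Ω
  R2: Z = R = 10.7 Ω
  C: Z = 1/(jωC) = -j/(ω·C) = 0 - j9.878 Ω
Step 3 — Parallel branch: R2 || C = 1/(1/R2 + 1/C) = 4.923 - j5.333 Ω.
Step 4 — Series with R1: Z_total = R1 + (R2 || C) = 1005 - j5.333 Ω = 1005∠-0.3° Ω.
Step 5 — Source phasor: V = 88.6∠97.1° V = -10.95 + j87.92 V.
Step 6 — Current: I = V / Z = -0.01136 + j0.08743 A = 0.08816∠97.4° A.
Step 7 — Complex power: S = V·I* = 7.811 - j0.04145 VA.
Step 8 — Real power: P = Re(S) = 7.811 W.
Step 9 — Reactive power: Q = Im(S) = -0.04145 VAR.
Step 10 — Apparent power: |S| = 7.811 VA.
Step 11 — Power factor: PF = P/|S| = 1 (leading).

(a) P = 7.811 W  (b) Q = -0.04145 VAR  (c) S = 7.811 VA  (d) PF = 1 (leading)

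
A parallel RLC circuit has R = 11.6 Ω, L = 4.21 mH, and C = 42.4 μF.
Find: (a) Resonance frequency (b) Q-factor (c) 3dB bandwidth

Step 1 — Resonance: ω₀ = 1/√(LC) = 1/√(0.00421·4.24e-05) = 2367 rad/s.
Step 2 — f₀ = ω₀/(2π) = 376.7 Hz.
Step 3 — Parallel Q: Q = R/(ω₀L) = 11.6/(2367·0.00421) = 1.164.
Step 4 — Bandwidth: Δω = ω₀/Q = 2033 rad/s; BW = Δω/(2π) = 323.6 Hz.

(a) f₀ = 376.7 Hz  (b) Q = 1.164  (c) BW = 323.6 Hz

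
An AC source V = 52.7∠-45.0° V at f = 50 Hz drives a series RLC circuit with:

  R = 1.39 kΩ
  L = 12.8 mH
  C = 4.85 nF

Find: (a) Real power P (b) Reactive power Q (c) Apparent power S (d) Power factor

Step 1 — Angular frequency: ω = 2π·f = 2π·50 = 314.2 rad/s.
Step 2 — Component impedances:
  R: Z = R = 1390 Ω
  L: Z = jωL = j·314.2·0.0128 = 0 + j4.021 Ω
  C: Z = 1/(jωC) = -j/(ω·C) = 0 - j6.563e+05 Ω
Step 3 — Series combination: Z_total = R + L + C = 1390 - j6.563e+05 Ω = 6.563e+05∠-89.9° Ω.
Step 4 — Source phasor: V = 52.7∠-45.0° V = 37.26 - j37.26 V.
Step 5 — Current: I = V / Z = 5.69e-05 + j5.666e-05 A = 8.03e-05∠44.9° A.
Step 6 — Complex power: S = V·I* = 8.962e-06 - j0.004232 VA.
Step 7 — Real power: P = Re(S) = 8.962e-06 W.
Step 8 — Reactive power: Q = Im(S) = -0.004232 VAR.
Step 9 — Apparent power: |S| = 0.004232 VA.
Step 10 — Power factor: PF = P/|S| = 0.002118 (leading).

(a) P = 8.962e-06 W  (b) Q = -0.004232 VAR  (c) S = 0.004232 VA  (d) PF = 0.002118 (leading)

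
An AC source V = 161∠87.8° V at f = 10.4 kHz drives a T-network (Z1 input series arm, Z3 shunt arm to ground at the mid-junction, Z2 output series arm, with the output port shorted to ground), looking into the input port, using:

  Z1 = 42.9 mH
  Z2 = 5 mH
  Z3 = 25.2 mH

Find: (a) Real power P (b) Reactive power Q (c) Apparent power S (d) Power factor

Step 1 — Angular frequency: ω = 2π·f = 2π·1.04e+04 = 6.535e+04 rad/s.
Step 2 — Component impedances:
  Z1: Z = jωL = j·6.535e+04·0.0429 = 0 + j2803 Ω
  Z2: Z = jωL = j·6.535e+04·0.005 = 0 + j326.7 Ω
  Z3: Z = jωL = j·6.535e+04·0.0252 = 0 + j1647 Ω
Step 3 — With the output port shorted to ground, the output series arm Z2 runs from the junction to ground; the shunt arm Z3 also runs from the junction to ground. They appear in parallel: Z3 || Z2 = 0 + j272.6 Ω.
Step 4 — Series with input arm Z1: Z_in = Z1 + (Z3 || Z2) = 0 + j3076 Ω = 3076∠90.0° Ω.
Step 5 — Source phasor: V = 161∠87.8° V = 6.18 + j160.9 V.
Step 6 — Current: I = V / Z = 0.0523 - j0.002009 A = 0.05234∠-2.2° A.
Step 7 — Complex power: S = V·I* = 0 + j8.427 VA.
Step 8 — Real power: P = Re(S) = 0 W.
Step 9 — Reactive power: Q = Im(S) = 8.427 VAR.
Step 10 — Apparent power: |S| = 8.427 VA.
Step 11 — Power factor: PF = P/|S| = 0 (lagging).

(a) P = 0 W  (b) Q = 8.427 VAR  (c) S = 8.427 VA  (d) PF = 0 (lagging)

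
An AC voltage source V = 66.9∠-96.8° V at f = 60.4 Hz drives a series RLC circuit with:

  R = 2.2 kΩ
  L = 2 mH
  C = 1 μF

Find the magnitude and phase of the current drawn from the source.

Step 1 — Angular frequency: ω = 2π·f = 2π·60.4 = 379.5 rad/s.
Step 2 — Component impedances:
  R: Z = R = 2200 Ω
  L: Z = jωL = j·379.5·0.002 = 0 + j0.759 Ω
  C: Z = 1/(jωC) = -j/(ω·C) = 0 - j2635 Ω
Step 3 — Series combination: Z_total = R + L + C = 2200 - j2634 Ω = 3432∠-50.1° Ω.
Step 4 — Source phasor: V = 66.9∠-96.8° V = -7.921 - j66.43 V.
Step 5 — Ohm's law: I = V / Z_total = (-7.921 - j66.43) / (2200 - j2634) = 0.01338 - j0.01418 A.
Step 6 — Convert to polar: |I| = 0.01949 A, ∠I = -46.7°.

I = 0.01949∠-46.7° A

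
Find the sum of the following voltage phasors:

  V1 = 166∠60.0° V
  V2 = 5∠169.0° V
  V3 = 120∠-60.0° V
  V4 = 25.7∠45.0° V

Step 1 — Convert each phasor to rectangular form:
  V1 = 166·(cos(60.0°) + j·sin(60.0°)) = 83 + j143.8 V
  V2 = 5·(cos(169.0°) + j·sin(169.0°)) = -4.908 + j0.954 V
  V3 = 120·(cos(-60.0°) + j·sin(-60.0°)) = 60 - j103.9 V
  V4 = 25.7·(cos(45.0°) + j·sin(45.0°)) = 18.17 + j18.17 V
Step 2 — Sum components: V_total = 156.3 + j58.96 V.
Step 3 — Convert to polar: |V_total| = 167 V, ∠V_total = 20.7°.

V_total = 167∠20.7° V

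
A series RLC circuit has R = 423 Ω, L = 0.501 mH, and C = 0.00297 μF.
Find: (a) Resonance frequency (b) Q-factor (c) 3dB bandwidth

Step 1 — Resonance condition Im(Z)=0 gives ω₀ = 1/√(LC).
Step 2 — ω₀ = 1/√(0.000501·2.97e-09) = 8.198e+05 rad/s.
Step 3 — f₀ = ω₀/(2π) = 1.305e+05 Hz.
Step 4 — Series Q: Q = ω₀L/R = 8.198e+05·0.000501/423 = 0.971.
Step 5 — 3dB bandwidth: Δω = ω₀/Q = 8.443e+05 rad/s; BW = Δω/(2π) = 1.344e+05 Hz.

(a) f₀ = 1.305e+05 Hz  (b) Q = 0.971  (c) BW = 1.344e+05 Hz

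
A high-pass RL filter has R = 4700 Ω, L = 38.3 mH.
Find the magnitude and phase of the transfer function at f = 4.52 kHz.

Step 1 — Angular frequency: ω = 2π·4520 = 2.84e+04 rad/s.
Step 2 — Transfer function: H(jω) = jωL/(R + jωL).
Step 3 — Numerator jωL = j·1088; denominator R + jωL = 4700 + j1088.
Step 4 — H = 0.05084 + j0.2197.
Step 5 — Magnitude: |H| = 0.2255 (-12.9 dB); phase: φ = 77.0°.

|H| = 0.2255 (-12.9 dB), φ = 77.0°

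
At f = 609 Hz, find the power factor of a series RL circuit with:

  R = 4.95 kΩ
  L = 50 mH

Step 1 — Angular frequency: ω = 2π·f = 2π·609 = 3826 rad/s.
Step 2 — Component impedances:
  R: Z = R = 4950 Ω
  L: Z = jωL = j·3826·0.05 = 0 + j191.3 Ω
Step 3 — Series combination: Z_total = R + L = 4950 + j191.3 Ω = 4954∠2.2° Ω.
Step 4 — Power factor: PF = cos(φ) = Re(Z)/|Z| = 4950/4953.7 = 0.9993.
Step 5 — Type: Im(Z) = 191.3 ⇒ lagging (phase φ = 2.2°).

PF = 0.9993 (lagging, φ = 2.2°)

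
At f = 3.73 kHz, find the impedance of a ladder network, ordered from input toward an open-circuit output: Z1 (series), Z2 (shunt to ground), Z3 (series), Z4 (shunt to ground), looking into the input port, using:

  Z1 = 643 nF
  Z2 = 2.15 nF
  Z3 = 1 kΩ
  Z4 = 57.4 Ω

Step 1 — Angular frequency: ω = 2π·f = 2π·3730 = 2.344e+04 rad/s.
Step 2 — Component impedances:
  Z1: Z = 1/(jωC) = -j/(ω·C) = 0 - j66.36 Ω
  Z2: Z = 1/(jωC) = -j/(ω·C) = 0 - j1.985e+04 Ω
  Z3: Z = R = 1000 Ω
  Z4: Z = R = 57.4 Ω
Step 3 — Ladder network (open output): work backward from the far end, alternating series and parallel combinations. Z_in = 1054 - j122.5 Ω = 1062∠-6.6° Ω.

Z = 1054 - j122.5 Ω = 1062∠-6.6° Ω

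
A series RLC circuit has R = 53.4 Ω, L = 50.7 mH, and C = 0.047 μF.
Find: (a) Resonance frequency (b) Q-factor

Step 1 — Resonance condition Im(Z)=0 gives ω₀ = 1/√(LC).
Step 2 — ω₀ = 1/√(0.0507·4.7e-08) = 2.049e+04 rad/s.
Step 3 — f₀ = ω₀/(2π) = 3260 Hz.
Step 4 — Series Q: Q = ω₀L/R = 2.049e+04·0.0507/53.4 = 19.45.

(a) f₀ = 3260 Hz  (b) Q = 19.45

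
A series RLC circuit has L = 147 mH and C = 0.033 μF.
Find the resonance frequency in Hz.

Step 1 — Resonance condition Im(Z)=0 gives ω₀ = 1/√(LC).
Step 2 — ω₀ = 1/√(0.147·3.3e-08) = 1.436e+04 rad/s.
Step 3 — f₀ = ω₀/(2π) = 2285 Hz.

f₀ = 2285 Hz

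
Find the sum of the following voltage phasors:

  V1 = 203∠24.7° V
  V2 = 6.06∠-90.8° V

Step 1 — Convert each phasor to rectangular form:
  V1 = 203·(cos(24.7°) + j·sin(24.7°)) = 184.4 + j84.83 V
  V2 = 6.06·(cos(-90.8°) + j·sin(-90.8°)) = -0.08461 - j6.059 V
Step 2 — Sum components: V_total = 184.3 + j78.77 V.
Step 3 — Convert to polar: |V_total| = 200.5 V, ∠V_total = 23.1°.

V_total = 200.5∠23.1° V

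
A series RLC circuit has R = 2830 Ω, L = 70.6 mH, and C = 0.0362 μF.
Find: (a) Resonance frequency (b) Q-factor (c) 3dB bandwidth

Step 1 — Resonance condition Im(Z)=0 gives ω₀ = 1/√(LC).
Step 2 — ω₀ = 1/√(0.0706·3.62e-08) = 1.978e+04 rad/s.
Step 3 — f₀ = ω₀/(2π) = 3148 Hz.
Step 4 — Series Q: Q = ω₀L/R = 1.978e+04·0.0706/2830 = 0.4935.
Step 5 — 3dB bandwidth: Δω = ω₀/Q = 4.008e+04 rad/s; BW = Δω/(2π) = 6380 Hz.

(a) f₀ = 3148 Hz  (b) Q = 0.4935  (c) BW = 6380 Hz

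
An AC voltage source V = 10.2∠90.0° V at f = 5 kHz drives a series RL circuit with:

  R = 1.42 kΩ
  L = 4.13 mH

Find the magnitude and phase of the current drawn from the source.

Step 1 — Angular frequency: ω = 2π·f = 2π·5000 = 3.142e+04 rad/s.
Step 2 — Component impedances:
  R: Z = R = 1420 Ω
  L: Z = jωL = j·3.142e+04·0.00413 = 0 + j129.7 Ω
Step 3 — Series combination: Z_total = R + L = 1420 + j129.7 Ω = 1426∠5.2° Ω.
Step 4 — Source phasor: V = 10.2∠90.0° V = 0 + j10.2 V.
Step 5 — Ohm's law: I = V / Z_total = (0 + j10.2) / (1420 + j129.7) = 0.0006509 + j0.007124 A.
Step 6 — Convert to polar: |I| = 0.007153 A, ∠I = 84.8°.

I = 0.007153∠84.8° A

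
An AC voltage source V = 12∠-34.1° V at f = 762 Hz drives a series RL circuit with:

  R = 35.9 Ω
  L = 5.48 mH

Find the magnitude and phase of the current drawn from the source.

Step 1 — Angular frequency: ω = 2π·f = 2π·762 = 4788 rad/s.
Step 2 — Component impedances:
  R: Z = R = 35.9 Ω
  L: Z = jωL = j·4788·0.00548 = 0 + j26.24 Ω
Step 3 — Series combination: Z_total = R + L = 35.9 + j26.24 Ω = 44.47∠36.2° Ω.
Step 4 — Source phasor: V = 12∠-34.1° V = 9.937 - j6.728 V.
Step 5 — Ohm's law: I = V / Z_total = (9.937 - j6.728) / (35.9 + j26.24) = 0.09115 - j0.254 A.
Step 6 — Convert to polar: |I| = 0.2699 A, ∠I = -70.3°.

I = 0.2699∠-70.3° A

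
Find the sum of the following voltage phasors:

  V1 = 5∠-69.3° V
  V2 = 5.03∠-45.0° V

Step 1 — Convert each phasor to rectangular form:
  V1 = 5·(cos(-69.3°) + j·sin(-69.3°)) = 1.767 - j4.677 V
  V2 = 5.03·(cos(-45.0°) + j·sin(-45.0°)) = 3.557 - j3.557 V
Step 2 — Sum components: V_total = 5.324 - j8.234 V.
Step 3 — Convert to polar: |V_total| = 9.805 V, ∠V_total = -57.1°.

V_total = 9.805∠-57.1° V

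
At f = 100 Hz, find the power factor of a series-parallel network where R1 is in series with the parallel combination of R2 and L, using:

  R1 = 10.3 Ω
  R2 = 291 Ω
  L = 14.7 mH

Step 1 — Angular frequency: ω = 2π·f = 2π·100 = 628.3 rad/s.
Step 2 — Component impedances:
  R1: Z = R = 10.3 Ω
  R2: Z = R = 291 Ω
  L: Z = jωL = j·628.3·0.0147 = 0 + j9.236 Ω
Step 3 — Parallel branch: R2 || L = 1/(1/R2 + 1/L) = 0.2929 + j9.227 Ω.
Step 4 — Series with R1: Z_total = R1 + (R2 || L) = 10.59 + j9.227 Ω = 14.05∠41.1° Ω.
Step 5 — Power factor: PF = cos(φ) = Re(Z)/|Z| = 10.59286/14.04799 = 0.754.
Step 6 — Type: Im(Z) = 9.227 ⇒ lagging (phase φ = 41.1°).

PF = 0.754 (lagging, φ = 41.1°)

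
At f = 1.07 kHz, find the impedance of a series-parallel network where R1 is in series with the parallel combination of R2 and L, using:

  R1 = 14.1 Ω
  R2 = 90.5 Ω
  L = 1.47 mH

Step 1 — Angular frequency: ω = 2π·f = 2π·1070 = 6723 rad/s.
Step 2 — Component impedances:
  R1: Z = R = 14.1 Ω
  R2: Z = R = 90.5 Ω
  L: Z = jωL = j·6723·0.00147 = 0 + j9.883 Ω
Step 3 — Parallel branch: R2 || L = 1/(1/R2 + 1/L) = 1.067 + j9.766 Ω.
Step 4 — Series with R1: Z_total = R1 + (R2 || L) = 15.17 + j9.766 Ω = 18.04∠32.8° Ω.

Z = 15.17 + j9.766 Ω = 18.04∠32.8° Ω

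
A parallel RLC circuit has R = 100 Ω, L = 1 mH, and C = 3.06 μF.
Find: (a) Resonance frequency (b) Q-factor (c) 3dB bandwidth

Step 1 — Resonance: ω₀ = 1/√(LC) = 1/√(0.001·3.06e-06) = 1.808e+04 rad/s.
Step 2 — f₀ = ω₀/(2π) = 2877 Hz.
Step 3 — Parallel Q: Q = R/(ω₀L) = 100/(1.808e+04·0.001) = 5.532.
Step 4 — Bandwidth: Δω = ω₀/Q = 3268 rad/s; BW = Δω/(2π) = 520.1 Hz.

(a) f₀ = 2877 Hz  (b) Q = 5.532  (c) BW = 520.1 Hz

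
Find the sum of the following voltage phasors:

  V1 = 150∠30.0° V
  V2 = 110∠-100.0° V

Step 1 — Convert each phasor to rectangular form:
  V1 = 150·(cos(30.0°) + j·sin(30.0°)) = 129.9 + j75 V
  V2 = 110·(cos(-100.0°) + j·sin(-100.0°)) = -19.1 - j108.3 V
Step 2 — Sum components: V_total = 110.8 - j33.33 V.
Step 3 — Convert to polar: |V_total| = 115.7 V, ∠V_total = -16.7°.

V_total = 115.7∠-16.7° V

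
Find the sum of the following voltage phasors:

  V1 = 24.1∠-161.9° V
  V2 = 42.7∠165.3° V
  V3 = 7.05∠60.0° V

Step 1 — Convert each phasor to rectangular form:
  V1 = 24.1·(cos(-161.9°) + j·sin(-161.9°)) = -22.91 - j7.487 V
  V2 = 42.7·(cos(165.3°) + j·sin(165.3°)) = -41.3 + j10.84 V
  V3 = 7.05·(cos(60.0°) + j·sin(60.0°)) = 3.525 + j6.105 V
Step 2 — Sum components: V_total = -60.68 + j9.454 V.
Step 3 — Convert to polar: |V_total| = 61.42 V, ∠V_total = 171.1°.

V_total = 61.42∠171.1° V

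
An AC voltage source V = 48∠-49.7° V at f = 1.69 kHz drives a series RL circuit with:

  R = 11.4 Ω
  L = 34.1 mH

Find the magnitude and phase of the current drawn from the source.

Step 1 — Angular frequency: ω = 2π·f = 2π·1690 = 1.062e+04 rad/s.
Step 2 — Component impedances:
  R: Z = R = 11.4 Ω
  L: Z = jωL = j·1.062e+04·0.0341 = 0 + j362.1 Ω
Step 3 — Series combination: Z_total = R + L = 11.4 + j362.1 Ω = 362.3∠88.2° Ω.
Step 4 — Source phasor: V = 48∠-49.7° V = 31.05 - j36.61 V.
Step 5 — Ohm's law: I = V / Z_total = (31.05 - j36.61) / (11.4 + j362.1) = -0.0983 - j0.08883 A.
Step 6 — Convert to polar: |I| = 0.1325 A, ∠I = -137.9°.

I = 0.1325∠-137.9° A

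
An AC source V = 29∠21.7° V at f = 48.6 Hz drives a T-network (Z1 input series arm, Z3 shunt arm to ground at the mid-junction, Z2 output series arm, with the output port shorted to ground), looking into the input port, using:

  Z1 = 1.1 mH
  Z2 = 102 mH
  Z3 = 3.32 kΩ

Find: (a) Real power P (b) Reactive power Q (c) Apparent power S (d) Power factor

Step 1 — Angular frequency: ω = 2π·f = 2π·48.6 = 305.4 rad/s.
Step 2 — Component impedances:
  Z1: Z = jωL = j·305.4·0.0011 = 0 + j0.3359 Ω
  Z2: Z = jωL = j·305.4·0.102 = 0 + j31.15 Ω
  Z3: Z = R = 3320 Ω
Step 3 — With the output port shorted to ground, the output series arm Z2 runs from the junction to ground; the shunt arm Z3 also runs from the junction to ground. They appear in parallel: Z3 || Z2 = 0.2922 + j31.14 Ω.
Step 4 — Series with input arm Z1: Z_in = Z1 + (Z3 || Z2) = 0.2922 + j31.48 Ω = 31.48∠89.5° Ω.
Step 5 — Source phasor: V = 29∠21.7° V = 26.94 + j10.72 V.
Step 6 — Current: I = V / Z = 0.3485 - j0.8527 A = 0.9212∠-67.8° A.
Step 7 — Complex power: S = V·I* = 0.2479 + j26.71 VA.
Step 8 — Real power: P = Re(S) = 0.2479 W.
Step 9 — Reactive power: Q = Im(S) = 26.71 VAR.
Step 10 — Apparent power: |S| = 26.71 VA.
Step 11 — Power factor: PF = P/|S| = 0.009281 (lagging).

(a) P = 0.2479 W  (b) Q = 26.71 VAR  (c) S = 26.71 VA  (d) PF = 0.009281 (lagging)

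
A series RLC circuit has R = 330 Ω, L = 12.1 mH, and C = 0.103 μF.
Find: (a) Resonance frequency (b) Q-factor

Step 1 — Resonance condition Im(Z)=0 gives ω₀ = 1/√(LC).
Step 2 — ω₀ = 1/√(0.0121·1.03e-07) = 2.833e+04 rad/s.
Step 3 — f₀ = ω₀/(2π) = 4508 Hz.
Step 4 — Series Q: Q = ω₀L/R = 2.833e+04·0.0121/330 = 1.039.

(a) f₀ = 4508 Hz  (b) Q = 1.039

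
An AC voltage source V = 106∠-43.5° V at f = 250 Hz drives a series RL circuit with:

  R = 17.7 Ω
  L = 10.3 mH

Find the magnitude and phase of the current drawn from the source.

Step 1 — Angular frequency: ω = 2π·f = 2π·250 = 1571 rad/s.
Step 2 — Component impedances:
  R: Z = R = 17.7 Ω
  L: Z = jωL = j·1571·0.0103 = 0 + j16.18 Ω
Step 3 — Series combination: Z_total = R + L = 17.7 + j16.18 Ω = 23.98∠42.4° Ω.
Step 4 — Source phasor: V = 106∠-43.5° V = 76.89 - j72.97 V.
Step 5 — Ohm's law: I = V / Z_total = (76.89 - j72.97) / (17.7 + j16.18) = 0.3137 - j4.409 A.
Step 6 — Convert to polar: |I| = 4.42 A, ∠I = -85.9°.

I = 4.42∠-85.9° A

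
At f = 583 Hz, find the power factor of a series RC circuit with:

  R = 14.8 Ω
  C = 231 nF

Step 1 — Angular frequency: ω = 2π·f = 2π·583 = 3663 rad/s.
Step 2 — Component impedances:
  R: Z = R = 14.8 Ω
  C: Z = 1/(jωC) = -j/(ω·C) = 0 - j1182 Ω
Step 3 — Series combination: Z_total = R + C = 14.8 - j1182 Ω = 1182∠-89.3° Ω.
Step 4 — Power factor: PF = cos(φ) = Re(Z)/|Z| = 14.8/1182 = 0.01252.
Step 5 — Type: Im(Z) = -1182 ⇒ leading (phase φ = -89.3°).

PF = 0.01252 (leading, φ = -89.3°)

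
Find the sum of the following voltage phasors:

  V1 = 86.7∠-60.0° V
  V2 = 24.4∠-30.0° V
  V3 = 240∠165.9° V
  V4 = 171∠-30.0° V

Step 1 — Convert each phasor to rectangular form:
  V1 = 86.7·(cos(-60.0°) + j·sin(-60.0°)) = 43.35 - j75.08 V
  V2 = 24.4·(cos(-30.0°) + j·sin(-30.0°)) = 21.13 - j12.2 V
  V3 = 240·(cos(165.9°) + j·sin(165.9°)) = -232.8 + j58.47 V
  V4 = 171·(cos(-30.0°) + j·sin(-30.0°)) = 148.1 - j85.5 V
Step 2 — Sum components: V_total = -20.2 - j114.3 V.
Step 3 — Convert to polar: |V_total| = 116.1 V, ∠V_total = -100.0°.

V_total = 116.1∠-100.0° V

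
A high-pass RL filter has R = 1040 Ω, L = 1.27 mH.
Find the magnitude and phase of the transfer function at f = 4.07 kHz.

Step 1 — Angular frequency: ω = 2π·4070 = 2.557e+04 rad/s.
Step 2 — Transfer function: H(jω) = jωL/(R + jωL).
Step 3 — Numerator jωL = j·32.48; denominator R + jωL = 1040 + j32.48.
Step 4 — H = 0.0009742 + j0.0312.
Step 5 — Magnitude: |H| = 0.03121 (-30.1 dB); phase: φ = 88.2°.

|H| = 0.03121 (-30.1 dB), φ = 88.2°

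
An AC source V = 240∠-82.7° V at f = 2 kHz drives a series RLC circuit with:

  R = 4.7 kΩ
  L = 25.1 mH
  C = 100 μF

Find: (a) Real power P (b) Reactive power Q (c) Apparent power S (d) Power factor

Step 1 — Angular frequency: ω = 2π·f = 2π·2000 = 1.257e+04 rad/s.
Step 2 — Component impedances:
  R: Z = R = 4700 Ω
  L: Z = jωL = j·1.257e+04·0.0251 = 0 + j315.4 Ω
  C: Z = 1/(jωC) = -j/(ω·C) = 0 - j0.7958 Ω
Step 3 — Series combination: Z_total = R + L + C = 4700 + j314.6 Ω = 4711∠3.8° Ω.
Step 4 — Source phasor: V = 240∠-82.7° V = 30.5 - j238.1 V.
Step 5 — Current: I = V / Z = 0.003084 - j0.05086 A = 0.05095∠-86.5° A.
Step 6 — Complex power: S = V·I* = 12.2 + j0.8167 VA.
Step 7 — Real power: P = Re(S) = 12.2 W.
Step 8 — Reactive power: Q = Im(S) = 0.8167 VAR.
Step 9 — Apparent power: |S| = 12.23 VA.
Step 10 — Power factor: PF = P/|S| = 0.9978 (lagging).

(a) P = 12.2 W  (b) Q = 0.8167 VAR  (c) S = 12.23 VA  (d) PF = 0.9978 (lagging)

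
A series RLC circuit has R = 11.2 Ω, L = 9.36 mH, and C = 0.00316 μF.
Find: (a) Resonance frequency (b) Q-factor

Step 1 — Resonance condition Im(Z)=0 gives ω₀ = 1/√(LC).
Step 2 — ω₀ = 1/√(0.00936·3.16e-09) = 1.839e+05 rad/s.
Step 3 — f₀ = ω₀/(2π) = 2.926e+04 Hz.
Step 4 — Series Q: Q = ω₀L/R = 1.839e+05·0.00936/11.2 = 153.7.

(a) f₀ = 2.926e+04 Hz  (b) Q = 153.7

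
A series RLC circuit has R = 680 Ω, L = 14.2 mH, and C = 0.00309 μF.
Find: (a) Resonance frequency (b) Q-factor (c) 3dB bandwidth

Step 1 — Resonance: ω₀ = 1/√(LC) = 1/√(0.0142·3.09e-09) = 1.51e+05 rad/s.
Step 2 — f₀ = ω₀/(2π) = 2.403e+04 Hz.
Step 3 — Series Q: Q = ω₀L/R = 1.51e+05·0.0142/680 = 3.153.
Step 4 — Bandwidth: Δω = ω₀/Q = 4.789e+04 rad/s; BW = Δω/(2π) = 7622 Hz.

(a) f₀ = 2.403e+04 Hz  (b) Q = 3.153  (c) BW = 7622 Hz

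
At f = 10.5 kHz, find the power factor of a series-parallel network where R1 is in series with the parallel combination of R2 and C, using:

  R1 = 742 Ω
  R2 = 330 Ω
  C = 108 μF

Step 1 — Angular frequency: ω = 2π·f = 2π·1.05e+04 = 6.597e+04 rad/s.
Step 2 — Component impedances:
  R1: Z = R = 742 Ω
  R2: Z = R = 330 Ω
  C: Z = 1/(jωC) = -j/(ω·C) = 0 - j0.1403 Ω
Step 3 — Parallel branch: R2 || C = 1/(1/R2 + 1/C) = 5.969e-05 - j0.1403 Ω.
Step 4 — Series with R1: Z_total = R1 + (R2 || C) = 742 - j0.1403 Ω = 742∠-0.0° Ω.
Step 5 — Power factor: PF = cos(φ) = Re(Z)/|Z| = 742/742 = 1.
Step 6 — Type: Im(Z) = -0.1403 ⇒ leading (phase φ = -0.0°).

PF = 1 (leading, φ = -0.0°)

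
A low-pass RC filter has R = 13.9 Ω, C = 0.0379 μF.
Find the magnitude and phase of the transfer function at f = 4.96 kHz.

Step 1 — Angular frequency: ω = 2π·4960 = 3.116e+04 rad/s.
Step 2 — Transfer function: H(jω) = 1/(1 + jωRC).
Step 3 — Denominator: 1 + jωRC = 1 + j·3.116e+04·13.9·3.79e-08 = 1 + j0.01642.
Step 4 — H = 0.9997 - j0.01641.
Step 5 — Magnitude: |H| = 0.9999 (-0.0 dB); phase: φ = -0.9°.

|H| = 0.9999 (-0.0 dB), φ = -0.9°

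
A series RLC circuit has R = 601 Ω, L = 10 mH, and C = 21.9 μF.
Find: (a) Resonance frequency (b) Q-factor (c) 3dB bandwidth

Step 1 — Resonance: ω₀ = 1/√(LC) = 1/√(0.01·2.19e-05) = 2137 rad/s.
Step 2 — f₀ = ω₀/(2π) = 340.1 Hz.
Step 3 — Series Q: Q = ω₀L/R = 2137·0.01/601 = 0.03556.
Step 4 — Bandwidth: Δω = ω₀/Q = 6.01e+04 rad/s; BW = Δω/(2π) = 9565 Hz.

(a) f₀ = 340.1 Hz  (b) Q = 0.03556  (c) BW = 9565 Hz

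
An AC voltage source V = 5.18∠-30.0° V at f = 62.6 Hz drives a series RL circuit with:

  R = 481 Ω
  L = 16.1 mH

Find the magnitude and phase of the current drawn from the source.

Step 1 — Angular frequency: ω = 2π·f = 2π·62.6 = 393.3 rad/s.
Step 2 — Component impedances:
  R: Z = R = 481 Ω
  L: Z = jωL = j·393.3·0.0161 = 0 + j6.333 Ω
Step 3 — Series combination: Z_total = R + L = 481 + j6.333 Ω = 481∠0.8° Ω.
Step 4 — Source phasor: V = 5.18∠-30.0° V = 4.486 - j2.59 V.
Step 5 — Ohm's law: I = V / Z_total = (4.486 - j2.59) / (481 + j6.333) = 0.009254 - j0.005506 A.
Step 6 — Convert to polar: |I| = 0.01077 A, ∠I = -30.8°.

I = 0.01077∠-30.8° A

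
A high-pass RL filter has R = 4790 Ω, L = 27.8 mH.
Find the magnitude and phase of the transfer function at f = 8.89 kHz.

Step 1 — Angular frequency: ω = 2π·8890 = 5.586e+04 rad/s.
Step 2 — Transfer function: H(jω) = jωL/(R + jωL).
Step 3 — Numerator jωL = j·1553; denominator R + jωL = 4790 + j1553.
Step 4 — H = 0.0951 + j0.2934.
Step 5 — Magnitude: |H| = 0.3084 (-10.2 dB); phase: φ = 72.0°.

|H| = 0.3084 (-10.2 dB), φ = 72.0°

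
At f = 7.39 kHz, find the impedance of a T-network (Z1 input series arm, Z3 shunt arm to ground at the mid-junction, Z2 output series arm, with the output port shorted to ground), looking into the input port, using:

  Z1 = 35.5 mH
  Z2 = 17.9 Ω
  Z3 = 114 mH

Step 1 — Angular frequency: ω = 2π·f = 2π·7390 = 4.643e+04 rad/s.
Step 2 — Component impedances:
  Z1: Z = jωL = j·4.643e+04·0.0355 = 0 + j1648 Ω
  Z2: Z = R = 17.9 Ω
  Z3: Z = jωL = j·4.643e+04·0.114 = 0 + j5293 Ω
Step 3 — With the output port shorted to ground, the output series arm Z2 runs from the junction to ground; the shunt arm Z3 also runs from the junction to ground. They appear in parallel: Z3 || Z2 = 17.9 + j0.06053 Ω.
Step 4 — Series with input arm Z1: Z_in = Z1 + (Z3 || Z2) = 17.9 + j1648 Ω = 1649∠89.4° Ω.

Z = 17.9 + j1648 Ω = 1649∠89.4° Ω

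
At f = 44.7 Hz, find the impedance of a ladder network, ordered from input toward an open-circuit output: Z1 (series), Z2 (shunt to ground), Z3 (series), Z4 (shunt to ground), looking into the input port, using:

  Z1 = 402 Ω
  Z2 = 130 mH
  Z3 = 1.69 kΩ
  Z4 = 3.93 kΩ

Step 1 — Angular frequency: ω = 2π·f = 2π·44.7 = 280.9 rad/s.
Step 2 — Component impedances:
  Z1: Z = R = 402 Ω
  Z2: Z = jωL = j·280.9·0.13 = 0 + j36.51 Ω
  Z3: Z = R = 1690 Ω
  Z4: Z = R = 3930 Ω
Step 3 — Ladder network (open output): work backward from the far end, alternating series and parallel combinations. Z_in = 402.2 + j36.51 Ω = 403.9∠5.2° Ω.

Z = 402.2 + j36.51 Ω = 403.9∠5.2° Ω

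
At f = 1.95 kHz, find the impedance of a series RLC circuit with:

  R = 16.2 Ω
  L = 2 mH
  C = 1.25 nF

Step 1 — Angular frequency: ω = 2π·f = 2π·1950 = 1.225e+04 rad/s.
Step 2 — Component impedances:
  R: Z = R = 16.2 Ω
  L: Z = jωL = j·1.225e+04·0.002 = 0 + j24.5 Ω
  C: Z = 1/(jωC) = -j/(ω·C) = 0 - j6.529e+04 Ω
Step 3 — Series combination: Z_total = R + L + C = 16.2 - j6.527e+04 Ω = 6.527e+04∠-90.0° Ω.

Z = 16.2 - j6.527e+04 Ω = 6.527e+04∠-90.0° Ω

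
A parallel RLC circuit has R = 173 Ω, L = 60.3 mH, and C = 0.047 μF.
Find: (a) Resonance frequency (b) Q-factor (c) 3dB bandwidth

Step 1 — Resonance: ω₀ = 1/√(LC) = 1/√(0.0603·4.7e-08) = 1.878e+04 rad/s.
Step 2 — f₀ = ω₀/(2π) = 2990 Hz.
Step 3 — Parallel Q: Q = R/(ω₀L) = 173/(1.878e+04·0.0603) = 0.1527.
Step 4 — Bandwidth: Δω = ω₀/Q = 1.23e+05 rad/s; BW = Δω/(2π) = 1.957e+04 Hz.

(a) f₀ = 2990 Hz  (b) Q = 0.1527  (c) BW = 1.957e+04 Hz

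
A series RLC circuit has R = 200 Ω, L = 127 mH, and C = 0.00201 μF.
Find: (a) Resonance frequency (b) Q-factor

Step 1 — Resonance condition Im(Z)=0 gives ω₀ = 1/√(LC).
Step 2 — ω₀ = 1/√(0.127·2.01e-09) = 6.259e+04 rad/s.
Step 3 — f₀ = ω₀/(2π) = 9961 Hz.
Step 4 — Series Q: Q = ω₀L/R = 6.259e+04·0.127/200 = 39.74.

(a) f₀ = 9961 Hz  (b) Q = 39.74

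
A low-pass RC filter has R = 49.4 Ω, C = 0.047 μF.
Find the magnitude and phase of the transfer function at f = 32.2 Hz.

Step 1 — Angular frequency: ω = 2π·32.2 = 202.3 rad/s.
Step 2 — Transfer function: H(jω) = 1/(1 + jωRC).
Step 3 — Denominator: 1 + jωRC = 1 + j·202.3·49.4·4.7e-08 = 1 + j0.0004697.
Step 4 — H = 1 - j0.0004697.
Step 5 — Magnitude: |H| = 1 (-0.0 dB); phase: φ = -0.0°.

|H| = 1 (-0.0 dB), φ = -0.0°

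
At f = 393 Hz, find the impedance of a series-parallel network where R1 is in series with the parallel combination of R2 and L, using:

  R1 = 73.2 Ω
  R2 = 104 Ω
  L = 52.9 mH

Step 1 — Angular frequency: ω = 2π·f = 2π·393 = 2469 rad/s.
Step 2 — Component impedances:
  R1: Z = R = 73.2 Ω
  R2: Z = R = 104 Ω
  L: Z = jωL = j·2469·0.0529 = 0 + j130.6 Ω
Step 3 — Parallel branch: R2 || L = 1/(1/R2 + 1/L) = 63.65 + j50.68 Ω.
Step 4 — Series with R1: Z_total = R1 + (R2 || L) = 136.9 + j50.68 Ω = 145.9∠20.3° Ω.

Z = 136.9 + j50.68 Ω = 145.9∠20.3° Ω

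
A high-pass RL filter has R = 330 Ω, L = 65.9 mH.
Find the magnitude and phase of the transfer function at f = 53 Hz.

Step 1 — Angular frequency: ω = 2π·53 = 333 rad/s.
Step 2 — Transfer function: H(jω) = jωL/(R + jωL).
Step 3 — Numerator jωL = j·21.95; denominator R + jωL = 330 + j21.95.
Step 4 — H = 0.004403 + j0.06621.
Step 5 — Magnitude: |H| = 0.06635 (-23.6 dB); phase: φ = 86.2°.

|H| = 0.06635 (-23.6 dB), φ = 86.2°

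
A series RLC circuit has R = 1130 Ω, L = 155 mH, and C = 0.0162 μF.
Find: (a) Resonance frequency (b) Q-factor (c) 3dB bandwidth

Step 1 — Resonance: ω₀ = 1/√(LC) = 1/√(0.155·1.62e-08) = 1.996e+04 rad/s.
Step 2 — f₀ = ω₀/(2π) = 3176 Hz.
Step 3 — Series Q: Q = ω₀L/R = 1.996e+04·0.155/1130 = 2.737.
Step 4 — Bandwidth: Δω = ω₀/Q = 7290 rad/s; BW = Δω/(2π) = 1160 Hz.

(a) f₀ = 3176 Hz  (b) Q = 2.737  (c) BW = 1160 Hz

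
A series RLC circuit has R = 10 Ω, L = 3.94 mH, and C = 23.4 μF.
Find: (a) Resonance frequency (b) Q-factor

Step 1 — Resonance condition Im(Z)=0 gives ω₀ = 1/√(LC).
Step 2 — ω₀ = 1/√(0.00394·2.34e-05) = 3293 rad/s.
Step 3 — f₀ = ω₀/(2π) = 524.2 Hz.
Step 4 — Series Q: Q = ω₀L/R = 3293·0.00394/10 = 1.298.

(a) f₀ = 524.2 Hz  (b) Q = 1.298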